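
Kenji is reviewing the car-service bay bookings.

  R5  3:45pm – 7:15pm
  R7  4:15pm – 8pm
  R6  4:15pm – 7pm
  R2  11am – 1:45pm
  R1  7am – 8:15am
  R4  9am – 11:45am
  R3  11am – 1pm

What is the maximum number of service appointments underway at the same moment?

Walk through starts and ends in time order (an end at T is processed before a start at T):
7am start R1 → 1
8:15am end R1 → 0
9am start R4 → 1
11am start R2 → 2
11am start R3 → 3
11:45am end R4 → 2
1pm end R3 → 1
1:45pm end R2 → 0
3:45pm start R5 → 1
4:15pm start R6 → 2
4:15pm start R7 → 3
7pm end R6 → 2
7:15pm end R5 → 1
8pm end R7 → 0
Peak is 3, at 11am (R2, R3, R4).

3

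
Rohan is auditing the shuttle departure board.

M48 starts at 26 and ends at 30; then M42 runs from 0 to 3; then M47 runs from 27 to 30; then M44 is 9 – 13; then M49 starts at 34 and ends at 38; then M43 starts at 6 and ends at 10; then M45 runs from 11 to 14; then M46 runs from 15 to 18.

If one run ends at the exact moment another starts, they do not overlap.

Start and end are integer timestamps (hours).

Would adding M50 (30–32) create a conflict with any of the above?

M42: ends 3 at or before M50 starts 30 → clear.
M43: ends 10 at or before M50 starts 30 → clear.
M44: ends 13 at or before M50 starts 30 → clear.
M45: ends 14 at or before M50 starts 30 → clear.
M46: ends 18 at or before M50 starts 30 → clear.
M48: ends 30 at or before M50 starts 30 → clear.
M47: ends 30 at or before M50 starts 30 → clear.
M49: starts 34 at or after M50 ends 32 → clear.

No — it doesn't clash with anything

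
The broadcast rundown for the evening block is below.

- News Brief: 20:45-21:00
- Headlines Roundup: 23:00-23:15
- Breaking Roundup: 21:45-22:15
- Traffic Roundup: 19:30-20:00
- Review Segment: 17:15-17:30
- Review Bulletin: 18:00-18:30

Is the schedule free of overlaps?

Yes

Sorted by start: Review Segment, Review Bulletin, Traffic Roundup, News Brief, Breaking Roundup, Headlines Roundup.
Review Bulletin starts after Review Segment ends, so Review Segment has no further overlaps.
Traffic Roundup starts after Review Bulletin ends, so Review Bulletin has no further overlaps.
News Brief starts after Traffic Roundup ends, so Traffic Roundup has no further overlaps.
Breaking Roundup starts after News Brief ends, so News Brief has no further overlaps.
Headlines Roundup starts after Breaking Roundup ends.
Every pair is clear; the schedule has no overlaps.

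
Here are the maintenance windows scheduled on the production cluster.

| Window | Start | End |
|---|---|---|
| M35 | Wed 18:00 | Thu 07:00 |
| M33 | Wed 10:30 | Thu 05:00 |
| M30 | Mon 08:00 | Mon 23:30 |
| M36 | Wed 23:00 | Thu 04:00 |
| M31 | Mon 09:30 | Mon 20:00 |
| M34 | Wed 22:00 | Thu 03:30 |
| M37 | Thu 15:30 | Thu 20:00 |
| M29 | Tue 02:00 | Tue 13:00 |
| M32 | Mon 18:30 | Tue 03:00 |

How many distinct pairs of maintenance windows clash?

Sorted by start: M30, M31, M32, M29, M33, M35, M34, M36, M37.
M31 starts before M30 ends → M30 and M31 overlap.
M32 starts before M30 ends → M30 and M32 overlap.
M29 starts after M30 ends — done with M30.
M32 starts before M31 ends → M31 and M32 overlap.
M29 starts after M31 ends — done with M31.
M29 starts before M32 ends → M32 and M29 overlap.
M33 starts after M32 ends — done with M32.
M33 starts after M29 ends — done with M29.
M35 starts before M33 ends → M33 and M35 overlap.
M34 starts before M33 ends → M33 and M34 overlap.
M36 starts before M33 ends → M33 and M36 overlap.
M37 starts after M33 ends.
M34 starts before M35 ends → M35 and M34 overlap.
M36 starts before M35 ends → M35 and M36 overlap.
M37 starts after M35 ends.
M36 starts before M34 ends → M34 and M36 overlap.
M37 starts after M34 ends.
M37 starts after M36 ends.
Overlapping pairs: M29 & M32, M30 & M31, M30 & M32, M31 & M32, M33 & M34, M33 & M35, M33 & M36, M34 & M35, M34 & M36, M35 & M36 — 10 in total.

10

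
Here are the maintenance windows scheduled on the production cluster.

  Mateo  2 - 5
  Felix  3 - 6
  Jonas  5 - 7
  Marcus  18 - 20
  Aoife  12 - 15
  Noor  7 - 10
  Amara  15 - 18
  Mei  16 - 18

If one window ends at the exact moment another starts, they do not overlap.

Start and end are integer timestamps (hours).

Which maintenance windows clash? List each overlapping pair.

Amara & Mei, Felix & Jonas, Felix & Mateo

Sorted by start: Mateo, Felix, Jonas, Noor, Aoife, Amara, Mei, Marcus.
Felix starts before Mateo ends → Mateo and Felix overlap.
Jonas starts exactly when Mateo ends (back-to-back, no overlap); Mateo is clear from here.
Jonas starts before Felix ends → Felix and Jonas overlap.
Noor starts after Felix ends; Felix is clear from here.
Noor starts exactly when Jonas ends (back-to-back, no overlap); Jonas is clear from here.
Aoife starts after Noor ends; Noor is clear from here.
Amara starts exactly when Aoife ends (back-to-back, no overlap); Aoife is clear from here.
Mei starts before Amara ends → Amara and Mei overlap.
Marcus starts exactly when Amara ends (back-to-back, no overlap).
Marcus starts exactly when Mei ends (back-to-back, no overlap).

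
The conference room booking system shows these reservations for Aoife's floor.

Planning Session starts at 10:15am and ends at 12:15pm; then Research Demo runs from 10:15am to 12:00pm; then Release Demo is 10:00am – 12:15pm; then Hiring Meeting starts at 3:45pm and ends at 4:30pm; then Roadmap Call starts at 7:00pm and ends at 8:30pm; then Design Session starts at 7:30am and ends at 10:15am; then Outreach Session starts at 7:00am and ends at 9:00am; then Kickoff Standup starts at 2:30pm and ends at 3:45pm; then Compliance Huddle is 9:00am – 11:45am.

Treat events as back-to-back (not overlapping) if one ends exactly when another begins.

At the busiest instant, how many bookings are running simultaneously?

Walk through starts and ends in time order (an end at T is processed before a start at T):
7:00am start Outreach Session → 1
7:30am start Design Session → 2
9:00am end Outreach Session → 1
9:00am start Compliance Huddle → 2
10:00am start Release Demo → 3
10:15am end Design Session → 2
10:15am start Planning Session → 3
10:15am start Research Demo → 4
11:45am end Compliance Huddle → 3
12:00pm end Research Demo → 2
12:15pm end Planning Session → 1
12:15pm end Release Demo → 0
2:30pm start Kickoff Standup → 1
3:45pm end Kickoff Standup → 0
3:45pm start Hiring Meeting → 1
4:30pm end Hiring Meeting → 0
7:00pm start Roadmap Call → 1
8:30pm end Roadmap Call → 0
Peak is 4, at 10:15am (Compliance Huddle, Planning Session, Release Demo, Research Demo).

4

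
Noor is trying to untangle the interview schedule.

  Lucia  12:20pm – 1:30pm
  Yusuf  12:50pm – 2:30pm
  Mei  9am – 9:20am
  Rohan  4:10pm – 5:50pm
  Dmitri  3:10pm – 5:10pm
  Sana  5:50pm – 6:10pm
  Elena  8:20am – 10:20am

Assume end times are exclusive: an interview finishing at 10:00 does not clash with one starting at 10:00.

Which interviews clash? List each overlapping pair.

Dmitri & Rohan, Elena & Mei, Lucia & Yusuf

Two intervals overlap when each starts before the other ends.
Sorted by start: Elena, Mei, Lucia, Yusuf, Dmitri, Rohan, Sana.
Mei starts before Elena ends → Elena and Mei overlap.
Lucia starts after Elena ends; Elena is clear from here.
Lucia starts after Mei ends; Mei is clear from here.
Yusuf starts before Lucia ends → Lucia and Yusuf overlap.
Dmitri starts after Lucia ends; Lucia is clear from here.
Dmitri starts after Yusuf ends; Yusuf is clear from here.
Rohan starts before Dmitri ends → Dmitri and Rohan overlap.
Sana starts after Dmitri ends.
Sana starts exactly when Rohan ends (back-to-back, no overlap).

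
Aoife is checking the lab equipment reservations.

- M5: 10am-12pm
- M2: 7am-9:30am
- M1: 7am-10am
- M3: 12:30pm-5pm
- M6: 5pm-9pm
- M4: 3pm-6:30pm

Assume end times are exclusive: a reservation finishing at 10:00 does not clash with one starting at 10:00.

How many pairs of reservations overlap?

3

Sorted by start: M1, M2, M5, M3, M4, M6.
M2 starts before M1 ends → M1 and M2 overlap.
M5 starts exactly when M1 ends (back-to-back, no overlap); M1 is clear from here.
M5 starts after M2 ends; M2 is clear from here.
M3 starts after M5 ends; M5 is clear from here.
M4 starts before M3 ends → M3 and M4 overlap.
M6 starts exactly when M3 ends (back-to-back, no overlap).
M6 starts before M4 ends → M4 and M6 overlap.
Overlapping pairs: M1 & M2, M3 & M4, M4 & M6 — 3 in total.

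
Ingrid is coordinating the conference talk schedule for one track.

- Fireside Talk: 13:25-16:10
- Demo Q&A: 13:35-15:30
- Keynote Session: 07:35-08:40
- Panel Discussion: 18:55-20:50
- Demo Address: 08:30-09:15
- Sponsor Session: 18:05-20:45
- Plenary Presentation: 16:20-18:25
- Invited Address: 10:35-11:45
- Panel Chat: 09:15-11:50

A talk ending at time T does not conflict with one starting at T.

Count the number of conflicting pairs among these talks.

Sorted by start: Keynote Session, Demo Address, Panel Chat, Invited Address, Fireside Talk, Demo Q&A, Plenary Presentation, Sponsor Session, Panel Discussion.
Demo Address starts before Keynote Session ends → Keynote Session and Demo Address overlap.
Panel Chat starts after Keynote Session ends, so nothing later overlaps Keynote Session either.
Panel Chat starts exactly when Demo Address ends (back-to-back, no overlap), so nothing later overlaps Demo Address either.
Invited Address starts before Panel Chat ends → Panel Chat and Invited Address overlap.
Fireside Talk starts after Panel Chat ends, so nothing later overlaps Panel Chat either.
Fireside Talk starts after Invited Address ends, so nothing later overlaps Invited Address either.
Demo Q&A starts before Fireside Talk ends → Fireside Talk and Demo Q&A overlap.
Plenary Presentation starts after Fireside Talk ends, so nothing later overlaps Fireside Talk either.
Plenary Presentation starts after Demo Q&A ends, so nothing later overlaps Demo Q&A either.
Sponsor Session starts before Plenary Presentation ends → Plenary Presentation and Sponsor Session overlap.
Panel Discussion starts after Plenary Presentation ends.
Panel Discussion starts before Sponsor Session ends → Sponsor Session and Panel Discussion overlap.
Overlapping pairs: Demo Address & Keynote Session, Demo Q&A & Fireside Talk, Invited Address & Panel Chat, Panel Discussion & Sponsor Session, Plenary Presentation & Sponsor Session — 5 in total.

5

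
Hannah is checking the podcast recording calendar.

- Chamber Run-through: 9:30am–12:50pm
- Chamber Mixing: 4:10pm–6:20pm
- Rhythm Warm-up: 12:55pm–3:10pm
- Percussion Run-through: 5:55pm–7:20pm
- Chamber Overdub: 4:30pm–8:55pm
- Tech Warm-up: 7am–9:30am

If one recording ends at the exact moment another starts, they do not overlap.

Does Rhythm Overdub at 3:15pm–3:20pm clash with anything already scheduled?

No — it doesn't clash with anything

Tech Warm-up: ends 9:30am at or before Rhythm Overdub starts 3:15pm → clear.
Chamber Run-through: ends 12:50pm at or before Rhythm Overdub starts 3:15pm → clear.
Rhythm Warm-up: ends 3:10pm at or before Rhythm Overdub starts 3:15pm → clear.
Chamber Mixing: starts 4:10pm at or after Rhythm Overdub ends 3:20pm → clear.
Chamber Overdub: starts 4:30pm at or after Rhythm Overdub ends 3:20pm → clear.
Percussion Run-through: starts 5:55pm at or after Rhythm Overdub ends 3:20pm → clear.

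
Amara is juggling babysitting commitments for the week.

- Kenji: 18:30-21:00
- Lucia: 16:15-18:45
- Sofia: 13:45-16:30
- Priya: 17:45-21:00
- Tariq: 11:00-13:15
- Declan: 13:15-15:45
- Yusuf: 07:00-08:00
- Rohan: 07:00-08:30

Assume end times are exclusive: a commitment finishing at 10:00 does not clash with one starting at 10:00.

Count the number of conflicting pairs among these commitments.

6

Sorted by start: Yusuf, Rohan, Tariq, Declan, Sofia, Lucia, Priya, Kenji.
Rohan starts before Yusuf ends → Yusuf and Rohan overlap.
Tariq starts after Yusuf ends; Yusuf is clear from here.
Tariq starts after Rohan ends; Rohan is clear from here.
Declan starts exactly when Tariq ends (back-to-back, no overlap); Tariq is clear from here.
Sofia starts before Declan ends → Declan and Sofia overlap.
Lucia starts after Declan ends; Declan is clear from here.
Lucia starts before Sofia ends → Sofia and Lucia overlap.
Priya starts after Sofia ends; Sofia is clear from here.
Priya starts before Lucia ends → Lucia and Priya overlap.
Kenji starts before Lucia ends → Lucia and Kenji overlap.
Kenji starts before Priya ends → Priya and Kenji overlap.
Overlapping pairs: Declan & Sofia, Kenji & Lucia, Kenji & Priya, Lucia & Priya, Lucia & Sofia, Rohan & Yusuf — 6 in total.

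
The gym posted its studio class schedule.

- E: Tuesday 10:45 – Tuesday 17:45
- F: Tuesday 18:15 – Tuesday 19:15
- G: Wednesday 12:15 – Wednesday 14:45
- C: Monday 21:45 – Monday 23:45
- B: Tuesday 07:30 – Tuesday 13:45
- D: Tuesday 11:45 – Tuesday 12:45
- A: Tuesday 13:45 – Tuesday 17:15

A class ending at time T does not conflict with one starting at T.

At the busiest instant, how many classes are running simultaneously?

3

Sort all start/end points and keep a running count:
Monday 21:45 start C → 1
Monday 23:45 end C → 0
Tuesday 07:30 start B → 1
Tuesday 10:45 start E → 2
Tuesday 11:45 start D → 3
Tuesday 12:45 end D → 2
Tuesday 13:45 end B → 1
Tuesday 13:45 start A → 2
Tuesday 17:15 end A → 1
Tuesday 17:45 end E → 0
Tuesday 18:15 start F → 1
Tuesday 19:15 end F → 0
Wednesday 12:15 start G → 1
Wednesday 14:45 end G → 0
Peak is 3, at Tuesday 11:45 (B, D, E).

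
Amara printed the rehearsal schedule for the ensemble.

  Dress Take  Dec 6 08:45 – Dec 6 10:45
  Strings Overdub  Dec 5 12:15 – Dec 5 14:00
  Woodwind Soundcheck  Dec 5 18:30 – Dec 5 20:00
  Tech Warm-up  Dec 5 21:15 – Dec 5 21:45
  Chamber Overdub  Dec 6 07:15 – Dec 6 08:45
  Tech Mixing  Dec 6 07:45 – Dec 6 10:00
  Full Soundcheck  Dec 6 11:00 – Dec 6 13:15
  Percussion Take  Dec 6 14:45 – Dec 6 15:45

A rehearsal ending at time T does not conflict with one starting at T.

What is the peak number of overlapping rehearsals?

Sort all start/end points and keep a running count:
Dec 5 12:15 start Strings Overdub → 1
Dec 5 14:00 end Strings Overdub → 0
Dec 5 18:30 start Woodwind Soundcheck → 1
Dec 5 20:00 end Woodwind Soundcheck → 0
Dec 5 21:15 start Tech Warm-up → 1
Dec 5 21:45 end Tech Warm-up → 0
Dec 6 07:15 start Chamber Overdub → 1
Dec 6 07:45 start Tech Mixing → 2
Dec 6 08:45 end Chamber Overdub → 1
Dec 6 08:45 start Dress Take → 2
Dec 6 10:00 end Tech Mixing → 1
Dec 6 10:45 end Dress Take → 0
Dec 6 11:00 start Full Soundcheck → 1
Dec 6 13:15 end Full Soundcheck → 0
Dec 6 14:45 start Percussion Take → 1
Dec 6 15:45 end Percussion Take → 0
Peak is 2, at Dec 6 07:45 (Chamber Overdub, Tech Mixing).

2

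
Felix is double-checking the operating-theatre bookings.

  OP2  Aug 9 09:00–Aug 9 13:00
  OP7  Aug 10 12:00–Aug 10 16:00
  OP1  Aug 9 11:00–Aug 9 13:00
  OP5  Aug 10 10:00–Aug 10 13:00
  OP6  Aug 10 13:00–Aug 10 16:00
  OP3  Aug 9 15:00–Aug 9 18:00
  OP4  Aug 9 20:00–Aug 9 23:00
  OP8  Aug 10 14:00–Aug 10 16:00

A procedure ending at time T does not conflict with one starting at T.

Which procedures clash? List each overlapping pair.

OP1 & OP2, OP5 & OP7, OP6 & OP7, OP6 & OP8, OP7 & OP8

Two intervals overlap when each starts before the other ends.
Sorted by start: OP2, OP1, OP3, OP4, OP5, OP7, OP6, OP8.
OP1 starts before OP2 ends → OP2 and OP1 overlap.
OP3 starts after OP2 ends, so OP2 has no further overlaps.
OP3 starts after OP1 ends, so OP1 has no further overlaps.
OP4 starts after OP3 ends, so OP3 has no further overlaps.
OP5 starts after OP4 ends, so OP4 has no further overlaps.
OP7 starts before OP5 ends → OP5 and OP7 overlap.
OP6 starts exactly when OP5 ends (back-to-back, no overlap), so OP5 has no further overlaps.
OP6 starts before OP7 ends → OP7 and OP6 overlap.
OP8 starts before OP7 ends → OP7 and OP8 overlap.
OP8 starts before OP6 ends → OP6 and OP8 overlap.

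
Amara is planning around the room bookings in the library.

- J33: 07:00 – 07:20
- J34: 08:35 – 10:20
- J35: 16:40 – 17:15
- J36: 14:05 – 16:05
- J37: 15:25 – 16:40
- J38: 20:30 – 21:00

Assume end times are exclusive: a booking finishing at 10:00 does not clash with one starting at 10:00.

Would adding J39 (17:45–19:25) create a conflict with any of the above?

No — it doesn't clash with anything

J33: ends 07:20 at or before J39 starts 17:45 → clear.
J34: ends 10:20 at or before J39 starts 17:45 → clear.
J36: ends 16:05 at or before J39 starts 17:45 → clear.
J37: ends 16:40 at or before J39 starts 17:45 → clear.
J35: ends 17:15 at or before J39 starts 17:45 → clear.
J38: starts 20:30 at or after J39 ends 19:25 → clear.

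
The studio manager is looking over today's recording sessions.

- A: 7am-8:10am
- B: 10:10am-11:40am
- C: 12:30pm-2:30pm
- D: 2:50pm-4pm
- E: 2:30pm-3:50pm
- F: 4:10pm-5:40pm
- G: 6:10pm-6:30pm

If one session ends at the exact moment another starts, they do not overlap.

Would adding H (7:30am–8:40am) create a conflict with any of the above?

A: starts 7am before H ends 8:40am, and ends 8:10am after H starts 7:30am → overlap.
B: starts 10:10am at or after H ends 8:40am → clear.
C: starts 12:30pm at or after H ends 8:40am → clear.
E: starts 2:30pm at or after H ends 8:40am → clear.
D: starts 2:50pm at or after H ends 8:40am → clear.
F: starts 4:10pm at or after H ends 8:40am → clear.
G: starts 6:10pm at or after H ends 8:40am → clear.
H overlaps A.

Yes — it overlaps A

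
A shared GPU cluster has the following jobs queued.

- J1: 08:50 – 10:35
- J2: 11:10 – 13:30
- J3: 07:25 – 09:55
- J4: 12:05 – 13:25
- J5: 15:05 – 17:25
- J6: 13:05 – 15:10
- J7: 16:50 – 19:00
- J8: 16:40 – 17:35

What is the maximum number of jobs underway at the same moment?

Walk through starts and ends in time order (an end at T is processed before a start at T):
07:25 start J3 → 1
08:50 start J1 → 2
09:55 end J3 → 1
10:35 end J1 → 0
11:10 start J2 → 1
12:05 start J4 → 2
13:05 start J6 → 3
13:25 end J4 → 2
13:30 end J2 → 1
15:05 start J5 → 2
15:10 end J6 → 1
16:40 start J8 → 2
16:50 start J7 → 3
17:25 end J5 → 2
17:35 end J8 → 1
19:00 end J7 → 0
Peak is 3, at 13:05 (J2, J4, J6).

3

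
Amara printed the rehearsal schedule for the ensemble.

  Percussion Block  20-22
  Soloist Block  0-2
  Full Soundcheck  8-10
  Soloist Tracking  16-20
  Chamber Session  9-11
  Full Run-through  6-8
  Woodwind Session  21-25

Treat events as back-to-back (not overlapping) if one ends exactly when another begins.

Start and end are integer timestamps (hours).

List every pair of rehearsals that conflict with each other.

Two intervals overlap when each starts before the other ends.
Sorted by start: Soloist Block, Full Run-through, Full Soundcheck, Chamber Session, Soloist Tracking, Percussion Block, Woodwind Session.
Full Run-through starts after Soloist Block ends — done with Soloist Block.
Full Soundcheck starts exactly when Full Run-through ends (back-to-back, no overlap) — done with Full Run-through.
Chamber Session starts before Full Soundcheck ends → Full Soundcheck and Chamber Session overlap.
Soloist Tracking starts after Full Soundcheck ends — done with Full Soundcheck.
Soloist Tracking starts after Chamber Session ends — done with Chamber Session.
Percussion Block starts exactly when Soloist Tracking ends (back-to-back, no overlap) — done with Soloist Tracking.
Woodwind Session starts before Percussion Block ends → Percussion Block and Woodwind Session overlap.

Chamber Session & Full Soundcheck, Percussion Block & Woodwind Session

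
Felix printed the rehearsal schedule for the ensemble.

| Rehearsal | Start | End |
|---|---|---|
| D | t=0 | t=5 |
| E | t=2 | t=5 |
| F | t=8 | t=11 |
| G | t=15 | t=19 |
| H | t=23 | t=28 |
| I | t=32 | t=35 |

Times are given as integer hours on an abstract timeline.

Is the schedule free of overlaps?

No

Sorted by start: D, E, F, G, H, I.
E starts before D ends → D and E overlap.
That's a conflict, so the schedule is not conflict-free.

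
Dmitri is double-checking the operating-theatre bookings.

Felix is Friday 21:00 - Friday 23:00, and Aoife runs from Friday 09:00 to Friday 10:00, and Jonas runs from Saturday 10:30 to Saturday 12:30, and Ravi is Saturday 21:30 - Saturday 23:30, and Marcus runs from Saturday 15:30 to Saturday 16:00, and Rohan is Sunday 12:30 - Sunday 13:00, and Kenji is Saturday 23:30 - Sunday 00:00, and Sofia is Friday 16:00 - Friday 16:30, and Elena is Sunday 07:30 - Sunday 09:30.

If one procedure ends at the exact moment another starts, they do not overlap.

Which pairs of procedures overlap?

no conflicts

Check each pair: they overlap iff neither finishes before the other starts.
Sorted by start: Aoife, Sofia, Felix, Jonas, Marcus, Ravi, Kenji, Elena, Rohan.
Sofia starts after Aoife ends, so nothing later overlaps Aoife either.
Felix starts after Sofia ends, so nothing later overlaps Sofia either.
Jonas starts after Felix ends, so nothing later overlaps Felix either.
Marcus starts after Jonas ends, so nothing later overlaps Jonas either.
Ravi starts after Marcus ends, so nothing later overlaps Marcus either.
Kenji starts exactly when Ravi ends (back-to-back, no overlap), so nothing later overlaps Ravi either.
Elena starts after Kenji ends, so nothing later overlaps Kenji either.
Rohan starts after Elena ends.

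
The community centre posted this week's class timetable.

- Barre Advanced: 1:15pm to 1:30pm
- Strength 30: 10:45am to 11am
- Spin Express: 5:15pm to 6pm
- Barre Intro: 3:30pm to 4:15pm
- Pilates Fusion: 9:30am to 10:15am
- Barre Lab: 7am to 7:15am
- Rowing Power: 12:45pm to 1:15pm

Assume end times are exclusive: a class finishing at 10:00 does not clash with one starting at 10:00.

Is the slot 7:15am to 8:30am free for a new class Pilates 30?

Yes — the slot is free

Barre Lab: ends 7:15am at or before Pilates 30 starts 7:15am → clear.
Pilates Fusion: starts 9:30am at or after Pilates 30 ends 8:30am → clear.
Strength 30: starts 10:45am at or after Pilates 30 ends 8:30am → clear.
Rowing Power: starts 12:45pm at or after Pilates 30 ends 8:30am → clear.
Barre Advanced: starts 1:15pm at or after Pilates 30 ends 8:30am → clear.
Barre Intro: starts 3:30pm at or after Pilates 30 ends 8:30am → clear.
Spin Express: starts 5:15pm at or after Pilates 30 ends 8:30am → clear.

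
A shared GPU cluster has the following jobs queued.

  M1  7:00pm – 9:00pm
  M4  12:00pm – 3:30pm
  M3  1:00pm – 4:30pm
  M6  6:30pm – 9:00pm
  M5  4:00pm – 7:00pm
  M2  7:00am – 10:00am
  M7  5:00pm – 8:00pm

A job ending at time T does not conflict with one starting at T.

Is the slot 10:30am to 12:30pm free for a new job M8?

M2: ends 10:00am at or before M8 starts 10:30am → clear.
M4: starts 12:00pm before M8 ends 12:30pm, and ends 3:30pm after M8 starts 10:30am → overlap.
M3: starts 1:00pm at or after M8 ends 12:30pm → clear.
M5: starts 4:00pm at or after M8 ends 12:30pm → clear.
M7: starts 5:00pm at or after M8 ends 12:30pm → clear.
M6: starts 6:30pm at or after M8 ends 12:30pm → clear.
M1: starts 7:00pm at or after M8 ends 12:30pm → clear.
M8 overlaps M4.

No — it overlaps M4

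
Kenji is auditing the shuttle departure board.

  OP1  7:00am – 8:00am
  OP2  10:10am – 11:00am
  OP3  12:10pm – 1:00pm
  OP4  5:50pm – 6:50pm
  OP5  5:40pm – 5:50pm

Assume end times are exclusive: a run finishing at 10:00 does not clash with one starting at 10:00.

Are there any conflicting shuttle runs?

Sorted by start: OP1, OP2, OP3, OP5, OP4.
OP2 starts after OP1 ends; OP1 is clear from here.
OP3 starts after OP2 ends; OP2 is clear from here.
OP5 starts after OP3 ends; OP3 is clear from here.
OP4 starts exactly when OP5 ends (back-to-back, no overlap).
Every pair is clear; the schedule has no overlaps.

No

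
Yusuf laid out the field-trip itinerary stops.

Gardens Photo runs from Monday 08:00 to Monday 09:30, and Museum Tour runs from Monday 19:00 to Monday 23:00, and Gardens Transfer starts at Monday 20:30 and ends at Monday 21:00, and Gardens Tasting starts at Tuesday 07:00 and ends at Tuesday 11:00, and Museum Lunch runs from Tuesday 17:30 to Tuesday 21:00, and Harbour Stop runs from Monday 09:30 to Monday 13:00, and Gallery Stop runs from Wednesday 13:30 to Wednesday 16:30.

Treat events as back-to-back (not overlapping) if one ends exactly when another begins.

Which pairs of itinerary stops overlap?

Gardens Transfer & Museum Tour

Sorted by start: Gardens Photo, Harbour Stop, Museum Tour, Gardens Transfer, Gardens Tasting, Museum Lunch, Gallery Stop.
Harbour Stop starts exactly when Gardens Photo ends (back-to-back, no overlap), so nothing later overlaps Gardens Photo either.
Museum Tour starts after Harbour Stop ends, so nothing later overlaps Harbour Stop either.
Gardens Transfer starts before Museum Tour ends → Museum Tour and Gardens Transfer overlap.
Gardens Tasting starts after Museum Tour ends, so nothing later overlaps Museum Tour either.
Gardens Tasting starts after Gardens Transfer ends, so nothing later overlaps Gardens Transfer either.
Museum Lunch starts after Gardens Tasting ends, so nothing later overlaps Gardens Tasting either.
Gallery Stop starts after Museum Lunch ends.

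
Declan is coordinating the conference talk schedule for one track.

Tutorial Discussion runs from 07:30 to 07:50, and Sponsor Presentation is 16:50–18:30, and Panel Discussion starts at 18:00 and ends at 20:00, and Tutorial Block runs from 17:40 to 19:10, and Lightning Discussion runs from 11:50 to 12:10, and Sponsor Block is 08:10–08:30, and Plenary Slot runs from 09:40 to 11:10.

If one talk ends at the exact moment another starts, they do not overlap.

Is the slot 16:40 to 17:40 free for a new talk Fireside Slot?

Tutorial Discussion: ends 07:50 at or before Fireside Slot starts 16:40 → clear.
Sponsor Block: ends 08:30 at or before Fireside Slot starts 16:40 → clear.
Plenary Slot: ends 11:10 at or before Fireside Slot starts 16:40 → clear.
Lightning Discussion: ends 12:10 at or before Fireside Slot starts 16:40 → clear.
Sponsor Presentation: starts 16:50 before Fireside Slot ends 17:40, and ends 18:30 after Fireside Slot starts 16:40 → overlap.
Tutorial Block: starts 17:40 at or after Fireside Slot ends 17:40 → clear.
Panel Discussion: starts 18:00 at or after Fireside Slot ends 17:40 → clear.
Fireside Slot overlaps Sponsor Presentation.

No — it overlaps Sponsor Presentation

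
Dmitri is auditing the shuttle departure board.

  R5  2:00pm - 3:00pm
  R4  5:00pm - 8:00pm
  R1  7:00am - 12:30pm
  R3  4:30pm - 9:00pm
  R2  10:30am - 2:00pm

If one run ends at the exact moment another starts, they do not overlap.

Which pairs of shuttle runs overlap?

Sorted by start: R1, R2, R5, R3, R4.
R2 starts before R1 ends → R1 and R2 overlap.
R5 starts after R1 ends — done with R1.
R5 starts exactly when R2 ends (back-to-back, no overlap) — done with R2.
R3 starts after R5 ends — done with R5.
R4 starts before R3 ends → R3 and R4 overlap.

R1 & R2, R3 & R4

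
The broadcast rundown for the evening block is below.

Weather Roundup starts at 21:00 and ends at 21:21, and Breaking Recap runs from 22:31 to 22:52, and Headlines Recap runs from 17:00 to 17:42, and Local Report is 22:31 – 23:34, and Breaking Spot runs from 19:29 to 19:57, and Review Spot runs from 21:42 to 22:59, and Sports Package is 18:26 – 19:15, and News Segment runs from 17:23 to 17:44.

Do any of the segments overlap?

Two intervals overlap when each starts before the other ends.
Sorted by start: Headlines Recap, News Segment, Sports Package, Breaking Spot, Weather Roundup, Review Spot, Breaking Recap, Local Report.
News Segment starts before Headlines Recap ends → Headlines Recap and News Segment overlap.
That's a conflict, so the schedule is not conflict-free.

Yes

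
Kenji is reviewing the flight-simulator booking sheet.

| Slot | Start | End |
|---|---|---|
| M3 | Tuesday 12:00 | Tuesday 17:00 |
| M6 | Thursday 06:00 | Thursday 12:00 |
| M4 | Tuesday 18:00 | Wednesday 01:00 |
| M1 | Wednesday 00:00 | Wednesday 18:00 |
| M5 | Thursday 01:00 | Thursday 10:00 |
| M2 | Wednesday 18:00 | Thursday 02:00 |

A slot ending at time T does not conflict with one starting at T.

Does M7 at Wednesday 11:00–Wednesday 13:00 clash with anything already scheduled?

M3: ends Tuesday 17:00 at or before M7 starts Wednesday 11:00 → clear.
M4: ends Wednesday 01:00 at or before M7 starts Wednesday 11:00 → clear.
M1: starts Wednesday 00:00 before M7 ends Wednesday 13:00, and ends Wednesday 18:00 after M7 starts Wednesday 11:00 → overlap.
M2: starts Wednesday 18:00 at or after M7 ends Wednesday 13:00 → clear.
M5: starts Thursday 01:00 at or after M7 ends Wednesday 13:00 → clear.
M6: starts Thursday 06:00 at or after M7 ends Wednesday 13:00 → clear.
M7 overlaps M1.

Yes — it overlaps M1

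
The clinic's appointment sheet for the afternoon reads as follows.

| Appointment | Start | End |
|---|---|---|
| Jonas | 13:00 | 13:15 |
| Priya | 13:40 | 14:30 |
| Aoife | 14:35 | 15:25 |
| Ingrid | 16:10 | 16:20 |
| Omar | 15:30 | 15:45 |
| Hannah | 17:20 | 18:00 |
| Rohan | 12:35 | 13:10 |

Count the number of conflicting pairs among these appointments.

1

Check each pair: they overlap iff neither finishes before the other starts.
Sorted by start: Rohan, Jonas, Priya, Aoife, Omar, Ingrid, Hannah.
Jonas starts before Rohan ends → Rohan and Jonas overlap.
Priya starts after Rohan ends, so nothing later overlaps Rohan either.
Priya starts after Jonas ends, so nothing later overlaps Jonas either.
Aoife starts after Priya ends, so nothing later overlaps Priya either.
Omar starts after Aoife ends, so nothing later overlaps Aoife either.
Ingrid starts after Omar ends, so nothing later overlaps Omar either.
Hannah starts after Ingrid ends.
Overlapping pairs: Jonas & Rohan — 1 in total.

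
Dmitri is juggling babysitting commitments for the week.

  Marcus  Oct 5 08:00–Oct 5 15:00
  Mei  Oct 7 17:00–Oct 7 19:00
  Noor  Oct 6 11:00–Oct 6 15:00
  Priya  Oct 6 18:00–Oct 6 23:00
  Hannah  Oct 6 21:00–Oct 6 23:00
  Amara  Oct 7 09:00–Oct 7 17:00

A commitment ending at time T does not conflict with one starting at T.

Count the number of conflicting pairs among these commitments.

Sorted by start: Marcus, Noor, Priya, Hannah, Amara, Mei.
Noor starts after Marcus ends; Marcus is clear from here.
Priya starts after Noor ends; Noor is clear from here.
Hannah starts before Priya ends → Priya and Hannah overlap.
Amara starts after Priya ends; Priya is clear from here.
Amara starts after Hannah ends; Hannah is clear from here.
Mei starts exactly when Amara ends (back-to-back, no overlap).
Overlapping pairs: Hannah & Priya — 1 in total.

1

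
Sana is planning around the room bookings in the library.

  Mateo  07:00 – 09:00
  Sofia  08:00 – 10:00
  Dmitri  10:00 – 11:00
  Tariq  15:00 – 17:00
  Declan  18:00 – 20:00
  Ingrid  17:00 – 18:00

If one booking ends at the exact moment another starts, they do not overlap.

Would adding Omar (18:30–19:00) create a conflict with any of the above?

Mateo: ends 09:00 at or before Omar starts 18:30 → clear.
Sofia: ends 10:00 at or before Omar starts 18:30 → clear.
Dmitri: ends 11:00 at or before Omar starts 18:30 → clear.
Tariq: ends 17:00 at or before Omar starts 18:30 → clear.
Ingrid: ends 18:00 at or before Omar starts 18:30 → clear.
Declan: starts 18:00 before Omar ends 19:00, and ends 20:00 after Omar starts 18:30 → overlap.
Omar overlaps Declan.

Yes — it overlaps Declan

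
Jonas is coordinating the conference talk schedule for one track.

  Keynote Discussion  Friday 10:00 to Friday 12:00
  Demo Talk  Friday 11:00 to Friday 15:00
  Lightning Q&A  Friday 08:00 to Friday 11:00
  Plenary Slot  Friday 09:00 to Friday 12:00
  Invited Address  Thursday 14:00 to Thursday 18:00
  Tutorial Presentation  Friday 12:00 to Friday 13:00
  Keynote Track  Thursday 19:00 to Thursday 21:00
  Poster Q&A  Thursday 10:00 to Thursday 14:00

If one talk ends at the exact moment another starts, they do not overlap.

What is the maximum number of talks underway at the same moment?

Sort all start/end points and keep a running count:
Thursday 10:00 start Poster Q&A → 1
Thursday 14:00 end Poster Q&A → 0
Thursday 14:00 start Invited Address → 1
Thursday 18:00 end Invited Address → 0
Thursday 19:00 start Keynote Track → 1
Thursday 21:00 end Keynote Track → 0
Friday 08:00 start Lightning Q&A → 1
Friday 09:00 start Plenary Slot → 2
Friday 10:00 start Keynote Discussion → 3
Friday 11:00 end Lightning Q&A → 2
Friday 11:00 start Demo Talk → 3
Friday 12:00 end Keynote Discussion → 2
Friday 12:00 end Plenary Slot → 1
Friday 12:00 start Tutorial Presentation → 2
Friday 13:00 end Tutorial Presentation → 1
Friday 15:00 end Demo Talk → 0
Peak is 3, at Friday 10:00 (Keynote Discussion, Lightning Q&A, Plenary Slot).

3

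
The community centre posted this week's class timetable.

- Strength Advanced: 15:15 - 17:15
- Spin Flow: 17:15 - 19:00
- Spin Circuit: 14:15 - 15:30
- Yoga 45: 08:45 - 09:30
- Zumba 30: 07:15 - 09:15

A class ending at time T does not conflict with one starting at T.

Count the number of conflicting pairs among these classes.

2

Sorted by start: Zumba 30, Yoga 45, Spin Circuit, Strength Advanced, Spin Flow.
Yoga 45 starts before Zumba 30 ends → Zumba 30 and Yoga 45 overlap.
Spin Circuit starts after Zumba 30 ends — done with Zumba 30.
Spin Circuit starts after Yoga 45 ends — done with Yoga 45.
Strength Advanced starts before Spin Circuit ends → Spin Circuit and Strength Advanced overlap.
Spin Flow starts after Spin Circuit ends.
Spin Flow starts exactly when Strength Advanced ends (back-to-back, no overlap).
Overlapping pairs: Spin Circuit & Strength Advanced, Yoga 45 & Zumba 30 — 2 in total.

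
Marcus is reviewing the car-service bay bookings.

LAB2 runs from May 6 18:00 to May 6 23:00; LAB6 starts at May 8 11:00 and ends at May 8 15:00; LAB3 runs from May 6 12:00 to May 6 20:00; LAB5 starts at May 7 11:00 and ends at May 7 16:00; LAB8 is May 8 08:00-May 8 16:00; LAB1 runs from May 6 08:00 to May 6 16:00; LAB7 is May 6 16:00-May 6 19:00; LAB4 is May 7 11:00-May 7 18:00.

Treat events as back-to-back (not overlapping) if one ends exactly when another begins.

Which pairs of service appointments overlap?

Two intervals overlap when each starts before the other ends.
Sorted by start: LAB1, LAB3, LAB7, LAB2, LAB4, LAB5, LAB8, LAB6.
LAB3 starts before LAB1 ends → LAB1 and LAB3 overlap.
LAB7 starts exactly when LAB1 ends (back-to-back, no overlap); LAB1 is clear from here.
LAB7 starts before LAB3 ends → LAB3 and LAB7 overlap.
LAB2 starts before LAB3 ends → LAB3 and LAB2 overlap.
LAB4 starts after LAB3 ends; LAB3 is clear from here.
LAB2 starts before LAB7 ends → LAB7 and LAB2 overlap.
LAB4 starts after LAB7 ends; LAB7 is clear from here.
LAB4 starts after LAB2 ends; LAB2 is clear from here.
LAB5 starts before LAB4 ends → LAB4 and LAB5 overlap.
LAB8 starts after LAB4 ends; LAB4 is clear from here.
LAB8 starts after LAB5 ends; LAB5 is clear from here.
LAB6 starts before LAB8 ends → LAB8 and LAB6 overlap.

LAB1 & LAB3, LAB2 & LAB3, LAB2 & LAB7, LAB3 & LAB7, LAB4 & LAB5, LAB6 & LAB8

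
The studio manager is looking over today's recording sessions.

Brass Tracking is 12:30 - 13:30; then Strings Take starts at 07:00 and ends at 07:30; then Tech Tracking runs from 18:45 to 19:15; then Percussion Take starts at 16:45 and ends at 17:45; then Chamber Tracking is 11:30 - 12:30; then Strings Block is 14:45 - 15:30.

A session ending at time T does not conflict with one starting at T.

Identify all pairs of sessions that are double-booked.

none

Check each pair: they overlap iff neither finishes before the other starts.
Sorted by start: Strings Take, Chamber Tracking, Brass Tracking, Strings Block, Percussion Take, Tech Tracking.
Chamber Tracking starts after Strings Take ends; Strings Take is clear from here.
Brass Tracking starts exactly when Chamber Tracking ends (back-to-back, no overlap); Chamber Tracking is clear from here.
Strings Block starts after Brass Tracking ends; Brass Tracking is clear from here.
Percussion Take starts after Strings Block ends; Strings Block is clear from here.
Tech Tracking starts after Percussion Take ends.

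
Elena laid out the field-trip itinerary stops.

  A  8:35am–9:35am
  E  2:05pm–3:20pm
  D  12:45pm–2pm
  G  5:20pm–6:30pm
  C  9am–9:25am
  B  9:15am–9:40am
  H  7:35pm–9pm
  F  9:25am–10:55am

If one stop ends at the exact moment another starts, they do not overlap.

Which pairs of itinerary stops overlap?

A & B, A & C, A & F, B & C, B & F

Two intervals overlap when each starts before the other ends.
Sorted by start: A, C, B, F, D, E, G, H.
C starts before A ends → A and C overlap.
B starts before A ends → A and B overlap.
F starts before A ends → A and F overlap.
D starts after A ends — done with A.
B starts before C ends → C and B overlap.
F starts exactly when C ends (back-to-back, no overlap) — done with C.
F starts before B ends → B and F overlap.
D starts after B ends — done with B.
D starts after F ends — done with F.
E starts after D ends — done with D.
G starts after E ends — done with E.
H starts after G ends.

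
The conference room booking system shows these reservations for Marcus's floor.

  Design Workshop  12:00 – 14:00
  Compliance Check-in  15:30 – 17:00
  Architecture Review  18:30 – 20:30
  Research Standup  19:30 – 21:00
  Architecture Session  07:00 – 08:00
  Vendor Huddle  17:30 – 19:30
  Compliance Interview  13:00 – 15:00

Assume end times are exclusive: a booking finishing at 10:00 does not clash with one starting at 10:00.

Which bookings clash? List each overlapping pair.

Sorted by start: Architecture Session, Design Workshop, Compliance Interview, Compliance Check-in, Vendor Huddle, Architecture Review, Research Standup.
Design Workshop starts after Architecture Session ends; Architecture Session is clear from here.
Compliance Interview starts before Design Workshop ends → Design Workshop and Compliance Interview overlap.
Compliance Check-in starts after Design Workshop ends; Design Workshop is clear from here.
Compliance Check-in starts after Compliance Interview ends; Compliance Interview is clear from here.
Vendor Huddle starts after Compliance Check-in ends; Compliance Check-in is clear from here.
Architecture Review starts before Vendor Huddle ends → Vendor Huddle and Architecture Review overlap.
Research Standup starts exactly when Vendor Huddle ends (back-to-back, no overlap).
Research Standup starts before Architecture Review ends → Architecture Review and Research Standup overlap.

Architecture Review & Research Standup, Architecture Review & Vendor Huddle, Compliance Interview & Design Workshop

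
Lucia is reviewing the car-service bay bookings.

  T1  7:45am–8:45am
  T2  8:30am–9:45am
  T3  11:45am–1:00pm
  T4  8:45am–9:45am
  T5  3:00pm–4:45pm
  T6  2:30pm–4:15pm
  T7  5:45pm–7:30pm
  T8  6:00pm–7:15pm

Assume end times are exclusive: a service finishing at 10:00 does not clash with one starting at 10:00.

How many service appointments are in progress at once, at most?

Sort all start/end points and keep a running count:
7:45am start T1 → 1
8:30am start T2 → 2
8:45am end T1 → 1
8:45am start T4 → 2
9:45am end T2 → 1
9:45am end T4 → 0
11:45am start T3 → 1
1:00pm end T3 → 0
2:30pm start T6 → 1
3:00pm start T5 → 2
4:15pm end T6 → 1
4:45pm end T5 → 0
5:45pm start T7 → 1
6:00pm start T8 → 2
7:15pm end T8 → 1
7:30pm end T7 → 0
Peak is 2, at 8:30am (T1, T2).

2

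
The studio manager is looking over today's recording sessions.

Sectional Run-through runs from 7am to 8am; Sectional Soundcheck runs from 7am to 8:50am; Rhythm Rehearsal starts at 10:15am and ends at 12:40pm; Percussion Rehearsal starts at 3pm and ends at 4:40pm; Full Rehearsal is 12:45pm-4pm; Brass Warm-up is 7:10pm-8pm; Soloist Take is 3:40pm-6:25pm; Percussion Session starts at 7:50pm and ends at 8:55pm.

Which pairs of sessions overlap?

Brass Warm-up & Percussion Session, Full Rehearsal & Percussion Rehearsal, Full Rehearsal & Soloist Take, Percussion Rehearsal & Soloist Take, Sectional Run-through & Sectional Soundcheck

Sorted by start: Sectional Run-through, Sectional Soundcheck, Rhythm Rehearsal, Full Rehearsal, Percussion Rehearsal, Soloist Take, Brass Warm-up, Percussion Session.
Sectional Soundcheck starts before Sectional Run-through ends → Sectional Run-through and Sectional Soundcheck overlap.
Rhythm Rehearsal starts after Sectional Run-through ends, so Sectional Run-through has no further overlaps.
Rhythm Rehearsal starts after Sectional Soundcheck ends, so Sectional Soundcheck has no further overlaps.
Full Rehearsal starts after Rhythm Rehearsal ends, so Rhythm Rehearsal has no further overlaps.
Percussion Rehearsal starts before Full Rehearsal ends → Full Rehearsal and Percussion Rehearsal overlap.
Soloist Take starts before Full Rehearsal ends → Full Rehearsal and Soloist Take overlap.
Brass Warm-up starts after Full Rehearsal ends, so Full Rehearsal has no further overlaps.
Soloist Take starts before Percussion Rehearsal ends → Percussion Rehearsal and Soloist Take overlap.
Brass Warm-up starts after Percussion Rehearsal ends, so Percussion Rehearsal has no further overlaps.
Brass Warm-up starts after Soloist Take ends, so Soloist Take has no further overlaps.
Percussion Session starts before Brass Warm-up ends → Brass Warm-up and Percussion Session overlap.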